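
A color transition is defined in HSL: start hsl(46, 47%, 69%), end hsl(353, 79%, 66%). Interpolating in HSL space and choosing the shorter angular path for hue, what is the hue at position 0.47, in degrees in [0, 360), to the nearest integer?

Hue: 353 − 46 = 307°, but |307| > 180 so the shorter arc goes the other way: Δh = 307 − 360 = -53°.
H = 46 + 0.47 × (-53) = 21.09 → 21°

21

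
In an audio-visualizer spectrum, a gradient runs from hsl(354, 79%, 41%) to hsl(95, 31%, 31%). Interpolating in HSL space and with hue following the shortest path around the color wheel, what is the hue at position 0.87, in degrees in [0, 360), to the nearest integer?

Hue: 95 − 354 = -259°, but |-259| > 180 so the shorter arc goes the other way: Δh = -259 + 360 = 101°.
H = 354 + 0.87 × (101) = 441.87 → 442 → 442 mod 360 = 82°

82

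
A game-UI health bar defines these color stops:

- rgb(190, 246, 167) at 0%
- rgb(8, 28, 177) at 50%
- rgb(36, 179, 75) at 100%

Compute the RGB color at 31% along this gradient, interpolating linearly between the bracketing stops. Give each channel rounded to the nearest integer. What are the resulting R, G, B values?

(77, 111, 173)

31% lies between the 0% and 50% stops, so the local fraction is t = (31 − 0)/(50 − 0) = 31/50 ≈ 0.62.
R = 190 + 0.62 × (8 − 190) = 77.16 → 77
G = 246 + 0.62 × (28 − 246) = 110.84 → 111
B = 167 + 0.62 × (177 − 167) = 173.2 → 173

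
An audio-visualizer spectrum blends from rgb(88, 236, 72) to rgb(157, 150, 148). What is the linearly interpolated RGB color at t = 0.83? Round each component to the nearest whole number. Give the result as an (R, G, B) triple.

R = 88 + 0.83 × (157 − 88) = 88 + 0.83 × 69 = 145.27 → 145
G = 236 + 0.83 × (150 − 236) = 236 + 0.83 × -86 = 164.62 → 165
B = 72 + 0.83 × (148 − 72) = 72 + 0.83 × 76 = 135.08 → 135

(145, 165, 135)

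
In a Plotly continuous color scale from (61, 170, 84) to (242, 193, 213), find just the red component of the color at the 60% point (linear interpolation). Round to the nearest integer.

170

R = 61 + 0.6 × (242 − 61) = 169.6 → 170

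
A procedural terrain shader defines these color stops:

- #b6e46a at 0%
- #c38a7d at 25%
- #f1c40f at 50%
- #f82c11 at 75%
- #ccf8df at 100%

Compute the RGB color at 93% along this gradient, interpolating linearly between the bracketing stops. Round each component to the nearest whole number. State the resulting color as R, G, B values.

(216, 191, 165)

93% lies between the 75% and 100% stops, so the local fraction is t = (93 − 75)/(100 − 75) = 18/25 ≈ 0.72.
#f82c11 → (248, 44, 17); #ccf8df → (204, 248, 223).
R = 248 + 0.72 × (204 − 248) = 216.32 → 216
G = 44 + 0.72 × (248 − 44) = 190.88 → 191
B = 17 + 0.72 × (223 − 17) = 165.32 → 165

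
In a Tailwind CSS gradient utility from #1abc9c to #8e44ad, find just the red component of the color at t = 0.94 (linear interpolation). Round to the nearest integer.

135

R₁ = 26 (from #1abc9c), R₂ = 142 (from #8e44ad).
R = 26 + 0.94 × (142 − 26) = 135.04 → 135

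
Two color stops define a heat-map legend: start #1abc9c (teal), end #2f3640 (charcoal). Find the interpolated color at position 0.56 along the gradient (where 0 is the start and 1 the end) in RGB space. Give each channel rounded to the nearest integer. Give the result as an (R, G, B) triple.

#1abc9c → (26, 188, 156); #2f3640 → (47, 54, 64).
R = 26 + 0.56 × (47 − 26) = 26 + 0.56 × 21 = 37.76 → 38
G = 188 + 0.56 × (54 − 188) = 188 + 0.56 × -134 = 112.96 → 113
B = 156 + 0.56 × (64 − 156) = 156 + 0.56 × -92 = 104.48 → 104

(38, 113, 104)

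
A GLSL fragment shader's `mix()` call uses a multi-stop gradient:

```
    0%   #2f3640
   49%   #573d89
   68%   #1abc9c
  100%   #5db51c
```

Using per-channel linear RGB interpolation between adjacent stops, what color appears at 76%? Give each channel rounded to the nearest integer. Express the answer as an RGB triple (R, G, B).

(43, 186, 124)

76% lies between the 68% and 100% stops, so the local fraction is t = (76 − 68)/(100 − 68) = 8/32 ≈ 0.25.
#1abc9c → (26, 188, 156); #5db51c → (93, 181, 28).
R = 26 + 0.25 × (93 − 26) = 42.75 → 43
G = 188 + 0.25 × (181 − 188) = 186.25 → 186
B = 156 + 0.25 × (28 − 156) = 124 → 124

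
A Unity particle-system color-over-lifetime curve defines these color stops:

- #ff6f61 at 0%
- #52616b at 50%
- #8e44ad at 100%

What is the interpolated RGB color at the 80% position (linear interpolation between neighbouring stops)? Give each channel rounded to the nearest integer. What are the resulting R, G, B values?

(118, 80, 147)

80% lies between the 50% and 100% stops, so the local fraction is t = (80 − 50)/(100 − 50) = 30/50 ≈ 0.6.
#52616b → (82, 97, 107); #8e44ad → (142, 68, 173).
R = 82 + 0.6 × (142 − 82) = 118 → 118
G = 97 + 0.6 × (68 − 97) = 79.6 → 80
B = 107 + 0.6 × (173 − 107) = 146.6 → 147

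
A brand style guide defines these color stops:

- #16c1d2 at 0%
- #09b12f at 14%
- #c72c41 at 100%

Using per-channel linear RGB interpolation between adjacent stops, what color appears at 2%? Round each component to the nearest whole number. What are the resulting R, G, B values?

2% lies between the 0% and 14% stops, so the local fraction is t = (2 − 0)/(14 − 0) = 2/14 ≈ 0.1429.
#16c1d2 → (22, 193, 210); #09b12f → (9, 177, 47).
R = 22 + 0.1429 × (9 − 22) = 20.142 → 20
G = 193 + 0.1429 × (177 − 193) = 190.714 → 191
B = 210 + 0.1429 × (47 − 210) = 186.707 → 187

(20, 191, 187)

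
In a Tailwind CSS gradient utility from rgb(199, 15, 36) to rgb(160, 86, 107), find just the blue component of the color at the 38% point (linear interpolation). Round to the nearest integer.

B = 36 + 0.38 × (107 − 36) = 62.98 → 63

63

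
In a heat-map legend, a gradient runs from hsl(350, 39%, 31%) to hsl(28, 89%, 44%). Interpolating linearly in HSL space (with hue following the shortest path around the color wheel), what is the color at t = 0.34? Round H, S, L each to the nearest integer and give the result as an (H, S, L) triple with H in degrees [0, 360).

(3, 56, 35)

Hue: 28 − 350 = -322°, but |-322| > 180 so the shorter arc goes the other way: Δh = -322 + 360 = 38°.
H = 350 + 0.34 × (38) = 362.92 → 363 → 363 mod 360 = 3°
S = 39 + 0.34 × (89 − 39) = 56 → 56%
L = 31 + 0.34 × (44 − 31) = 35.42 → 35%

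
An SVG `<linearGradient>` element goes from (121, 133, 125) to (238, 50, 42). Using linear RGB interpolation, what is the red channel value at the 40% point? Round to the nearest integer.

R = 121 + 0.4 × (238 − 121) = 167.8 → 168

168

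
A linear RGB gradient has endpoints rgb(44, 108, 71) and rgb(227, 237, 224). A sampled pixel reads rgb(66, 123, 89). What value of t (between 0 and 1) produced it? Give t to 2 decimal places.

Invert the lerp on the R channel (largest span, 183): t = (66 − 44) / (227 − 44) = 22/183 = 0.12022.
Check on G: (123 − 108)/(237 − 108) = 0.1163 ✓

0.12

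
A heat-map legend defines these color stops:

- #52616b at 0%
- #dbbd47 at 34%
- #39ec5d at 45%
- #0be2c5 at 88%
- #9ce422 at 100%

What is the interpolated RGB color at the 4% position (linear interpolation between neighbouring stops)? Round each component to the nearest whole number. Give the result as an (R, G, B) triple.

4% lies between the 0% and 34% stops, so the local fraction is t = (4 − 0)/(34 − 0) = 4/34 ≈ 0.1176.
#52616b → (82, 97, 107); #dbbd47 → (219, 189, 71).
R = 82 + 0.1176 × (219 − 82) = 98.111 → 98
G = 97 + 0.1176 × (189 − 97) = 107.819 → 108
B = 107 + 0.1176 × (71 − 107) = 102.766 → 103

(98, 108, 103)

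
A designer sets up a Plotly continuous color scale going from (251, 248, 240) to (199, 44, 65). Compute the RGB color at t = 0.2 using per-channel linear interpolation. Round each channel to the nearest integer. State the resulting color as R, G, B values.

(241, 207, 205)

R = 251 + 0.2 × (199 − 251) = 251 + 0.2 × -52 = 240.6 → 241
G = 248 + 0.2 × (44 − 248) = 248 + 0.2 × -204 = 207.2 → 207
B = 240 + 0.2 × (65 − 240) = 240 + 0.2 × -175 = 205 → 205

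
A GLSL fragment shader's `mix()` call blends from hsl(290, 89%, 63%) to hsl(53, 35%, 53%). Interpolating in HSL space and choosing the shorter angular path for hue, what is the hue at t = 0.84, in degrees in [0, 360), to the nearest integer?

Hue: 53 − 290 = -237°, but |-237| > 180 so the shorter arc goes the other way: Δh = -237 + 360 = 123°.
H = 290 + 0.84 × (123) = 393.32 → 393 → 393 mod 360 = 33°

33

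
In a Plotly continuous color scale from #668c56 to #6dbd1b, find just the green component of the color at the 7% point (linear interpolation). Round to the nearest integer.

G₁ = 140 (from #668c56), G₂ = 189 (from #6dbd1b).
G = 140 + 0.07 × (189 − 140) = 143.43 → 143

143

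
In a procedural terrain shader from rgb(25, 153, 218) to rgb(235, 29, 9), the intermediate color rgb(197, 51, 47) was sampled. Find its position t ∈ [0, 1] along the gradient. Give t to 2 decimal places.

0.82

Invert the lerp on the R channel (largest span, 210): t = (197 − 25) / (235 − 25) = 172/210 = 0.81905.
Check on G: (51 − 153)/(29 − 153) = 0.8226 ✓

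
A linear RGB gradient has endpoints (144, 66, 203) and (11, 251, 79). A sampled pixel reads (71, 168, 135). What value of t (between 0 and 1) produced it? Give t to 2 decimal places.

Invert the lerp on the G channel (largest span, 185): t = (168 − 66) / (251 − 66) = 102/185 = 0.55135.
Check on R: (71 − 144)/(11 − 144) = 0.5489 ✓

0.55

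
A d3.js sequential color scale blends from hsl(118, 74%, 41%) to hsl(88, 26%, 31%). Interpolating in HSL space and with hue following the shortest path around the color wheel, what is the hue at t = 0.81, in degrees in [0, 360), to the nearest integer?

94

Hue arc: Δh = 88 − 118 = -30° (|Δh| ≤ 180, already the shorter path).
H = 118 + 0.81 × (-30) = 93.7 → 94°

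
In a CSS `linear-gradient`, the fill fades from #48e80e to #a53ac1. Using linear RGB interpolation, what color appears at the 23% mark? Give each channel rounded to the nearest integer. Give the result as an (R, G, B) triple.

(93, 192, 55)

#48e80e → (72, 232, 14); #a53ac1 → (165, 58, 193).
23% corresponds to t = 0.23.
R = 72 + 0.23 × (165 − 72) = 72 + 0.23 × 93 = 93.39 → 93
G = 232 + 0.23 × (58 − 232) = 232 + 0.23 × -174 = 191.98 → 192
B = 14 + 0.23 × (193 − 14) = 14 + 0.23 × 179 = 55.17 → 55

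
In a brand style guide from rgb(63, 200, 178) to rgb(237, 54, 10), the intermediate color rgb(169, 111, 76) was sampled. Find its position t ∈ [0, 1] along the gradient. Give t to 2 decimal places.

Invert the lerp on the R channel (largest span, 174): t = (169 − 63) / (237 − 63) = 106/174 = 0.6092.
Check on G: (111 − 200)/(54 − 200) = 0.6096 ✓

0.61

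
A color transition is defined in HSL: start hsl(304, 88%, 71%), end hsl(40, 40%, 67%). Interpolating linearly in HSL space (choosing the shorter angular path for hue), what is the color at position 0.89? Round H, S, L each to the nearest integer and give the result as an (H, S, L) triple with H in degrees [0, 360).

(29, 45, 67)

Hue: 40 − 304 = -264°, but |-264| > 180 so the shorter arc goes the other way: Δh = -264 + 360 = 96°.
H = 304 + 0.89 × (96) = 389.44 → 389 → 389 mod 360 = 29°
S = 88 + 0.89 × (40 − 88) = 45.28 → 45%
L = 71 + 0.89 × (67 − 71) = 67.44 → 67%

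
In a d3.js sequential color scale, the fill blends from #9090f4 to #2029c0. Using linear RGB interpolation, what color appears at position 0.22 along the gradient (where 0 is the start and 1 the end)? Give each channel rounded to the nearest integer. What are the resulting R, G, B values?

#9090f4 → (144, 144, 244); #2029c0 → (32, 41, 192).
R = 144 + 0.22 × (32 − 144) = 144 + 0.22 × -112 = 119.36 → 119
G = 144 + 0.22 × (41 − 144) = 144 + 0.22 × -103 = 121.34 → 121
B = 244 + 0.22 × (192 − 244) = 244 + 0.22 × -52 = 232.56 → 233
So the blended color is (119, 121, 233), about #7779e9.

(119, 121, 233)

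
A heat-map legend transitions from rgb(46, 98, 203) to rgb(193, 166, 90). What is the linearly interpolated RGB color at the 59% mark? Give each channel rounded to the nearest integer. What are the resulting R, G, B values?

59% corresponds to t = 0.59.
R = 46 + 0.59 × (193 − 46) = 46 + 0.59 × 147 = 132.73 → 133
G = 98 + 0.59 × (166 − 98) = 98 + 0.59 × 68 = 138.12 → 138
B = 203 + 0.59 × (90 − 203) = 203 + 0.59 × -113 = 136.33 → 136

(133, 138, 136)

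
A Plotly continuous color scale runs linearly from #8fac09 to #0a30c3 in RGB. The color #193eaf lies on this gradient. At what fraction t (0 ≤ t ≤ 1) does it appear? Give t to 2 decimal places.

Invert the lerp on the B channel (largest span, 186): t = (175 − 9) / (195 − 9) = 166/186 = 0.89247.
Check on R: (25 − 143)/(10 − 143) = 0.8872 ✓

0.89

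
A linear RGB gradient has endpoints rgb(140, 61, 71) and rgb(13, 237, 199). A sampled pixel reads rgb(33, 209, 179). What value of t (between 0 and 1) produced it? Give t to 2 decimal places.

0.84

Invert the lerp on the G channel (largest span, 176): t = (209 − 61) / (237 − 61) = 148/176 = 0.84091.
Check on R: (33 − 140)/(13 − 140) = 0.8425 ✓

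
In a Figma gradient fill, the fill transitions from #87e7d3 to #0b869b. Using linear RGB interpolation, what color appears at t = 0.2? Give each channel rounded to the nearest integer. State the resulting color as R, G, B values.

#87e7d3 → (135, 231, 211); #0b869b → (11, 134, 155).
R = 135 + 0.2 × (11 − 135) = 135 + 0.2 × -124 = 110.2 → 110
G = 231 + 0.2 × (134 − 231) = 231 + 0.2 × -97 = 211.6 → 212
B = 211 + 0.2 × (155 − 211) = 211 + 0.2 × -56 = 199.8 → 200
So the blended color is (110, 212, 200), about #6ed4c8.

(110, 212, 200)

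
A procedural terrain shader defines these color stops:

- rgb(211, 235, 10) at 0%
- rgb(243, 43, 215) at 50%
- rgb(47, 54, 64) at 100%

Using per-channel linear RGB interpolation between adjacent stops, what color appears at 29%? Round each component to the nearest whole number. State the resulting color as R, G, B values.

(230, 124, 129)

29% lies between the 0% and 50% stops, so the local fraction is t = (29 − 0)/(50 − 0) = 29/50 ≈ 0.58.
R = 211 + 0.58 × (243 − 211) = 229.56 → 230
G = 235 + 0.58 × (43 − 235) = 123.64 → 124
B = 10 + 0.58 × (215 − 10) = 128.9 → 129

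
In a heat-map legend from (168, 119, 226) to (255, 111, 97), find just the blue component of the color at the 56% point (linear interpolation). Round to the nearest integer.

B = 226 + 0.56 × (97 − 226) = 153.76 → 154

154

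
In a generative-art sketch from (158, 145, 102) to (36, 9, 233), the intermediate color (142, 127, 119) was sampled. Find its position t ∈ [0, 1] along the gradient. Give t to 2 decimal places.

Invert the lerp on the G channel (largest span, 136): t = (127 − 145) / (9 − 145) = -18/-136 = 0.13235.
Check on R: (142 − 158)/(36 − 158) = 0.1311 ✓

0.13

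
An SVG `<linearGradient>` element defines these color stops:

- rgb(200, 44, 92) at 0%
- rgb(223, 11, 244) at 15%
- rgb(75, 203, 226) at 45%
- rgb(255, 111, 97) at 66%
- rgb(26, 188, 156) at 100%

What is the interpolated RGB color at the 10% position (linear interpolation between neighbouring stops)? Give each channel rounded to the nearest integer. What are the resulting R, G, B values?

(215, 22, 193)

10% lies between the 0% and 15% stops, so the local fraction is t = (10 − 0)/(15 − 0) = 10/15 ≈ 0.6667.
R = 200 + 0.6667 × (223 − 200) = 215.334 → 215
G = 44 + 0.6667 × (11 − 44) = 21.999 → 22
B = 92 + 0.6667 × (244 − 92) = 193.338 → 193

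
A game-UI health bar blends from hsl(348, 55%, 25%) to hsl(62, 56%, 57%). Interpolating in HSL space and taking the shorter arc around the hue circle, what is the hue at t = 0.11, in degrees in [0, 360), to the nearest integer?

Hue: 62 − 348 = -286°, but |-286| > 180 so the shorter arc goes the other way: Δh = -286 + 360 = 74°.
H = 348 + 0.11 × (74) = 356.14 → 356°

356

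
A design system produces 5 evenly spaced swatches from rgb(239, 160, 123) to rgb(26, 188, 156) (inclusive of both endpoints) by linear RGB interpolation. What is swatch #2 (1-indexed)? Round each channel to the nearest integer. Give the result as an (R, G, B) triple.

(186, 167, 131)

With 5 swatches and endpoints inclusive, swatch 2 sits at t = (2 − 1)/(5 − 1) = 1/4 ≈ 0.25.
R = 239 + 0.25 × (26 − 239) = 185.75 → 186
G = 160 + 0.25 × (188 − 160) = 167 → 167
B = 123 + 0.25 × (156 − 123) = 131.25 → 131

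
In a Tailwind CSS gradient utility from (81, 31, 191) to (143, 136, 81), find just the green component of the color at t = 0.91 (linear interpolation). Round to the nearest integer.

127

G = 31 + 0.91 × (136 − 31) = 126.55 → 127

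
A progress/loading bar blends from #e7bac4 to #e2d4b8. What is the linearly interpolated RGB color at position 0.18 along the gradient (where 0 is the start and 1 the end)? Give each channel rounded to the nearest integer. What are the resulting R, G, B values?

(230, 191, 194)

#e7bac4 → (231, 186, 196); #e2d4b8 → (226, 212, 184).
R = 231 + 0.18 × (226 − 231) = 231 + 0.18 × -5 = 230.1 → 230
G = 186 + 0.18 × (212 − 186) = 186 + 0.18 × 26 = 190.68 → 191
B = 196 + 0.18 × (184 − 196) = 196 + 0.18 × -12 = 193.84 → 194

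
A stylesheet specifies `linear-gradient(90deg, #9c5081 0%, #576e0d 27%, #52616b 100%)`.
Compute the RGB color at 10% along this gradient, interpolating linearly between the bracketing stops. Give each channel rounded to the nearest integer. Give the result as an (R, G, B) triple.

10% lies between the 0% and 27% stops, so the local fraction is t = (10 − 0)/(27 − 0) = 10/27 ≈ 0.3704.
#9c5081 → (156, 80, 129); #576e0d → (87, 110, 13).
R = 156 + 0.3704 × (87 − 156) = 130.442 → 130
G = 80 + 0.3704 × (110 − 80) = 91.112 → 91
B = 129 + 0.3704 × (13 − 129) = 86.034 → 86

(130, 91, 86)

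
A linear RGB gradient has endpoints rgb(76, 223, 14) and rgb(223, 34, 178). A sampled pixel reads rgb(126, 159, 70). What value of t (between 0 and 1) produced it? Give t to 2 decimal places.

0.34

Invert the lerp on the G channel (largest span, 189): t = (159 − 223) / (34 − 223) = -64/-189 = 0.33862.
Check on R: (126 − 76)/(223 − 76) = 0.3401 ✓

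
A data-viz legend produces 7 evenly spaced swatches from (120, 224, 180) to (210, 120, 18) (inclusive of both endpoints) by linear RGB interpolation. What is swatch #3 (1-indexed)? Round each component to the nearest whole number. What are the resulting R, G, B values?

With 7 swatches and endpoints inclusive, swatch 3 sits at t = (3 − 1)/(7 − 1) = 2/6 ≈ 0.3333.
R = 120 + 0.3333 × (210 − 120) = 149.997 → 150
G = 224 + 0.3333 × (120 − 224) = 189.337 → 189
B = 180 + 0.3333 × (18 − 180) = 126.005 → 126

(150, 189, 126)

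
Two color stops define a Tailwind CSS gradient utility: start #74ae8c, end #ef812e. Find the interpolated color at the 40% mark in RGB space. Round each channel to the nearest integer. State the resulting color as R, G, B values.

(165, 156, 102)

#74ae8c → (116, 174, 140); #ef812e → (239, 129, 46).
40% corresponds to t = 0.4.
R = 116 + 0.4 × (239 − 116) = 116 + 0.4 × 123 = 165.2 → 165
G = 174 + 0.4 × (129 − 174) = 174 + 0.4 × -45 = 156 → 156
B = 140 + 0.4 × (46 − 140) = 140 + 0.4 × -94 = 102.4 → 102
So the blended color is (165, 156, 102), about #a59c66.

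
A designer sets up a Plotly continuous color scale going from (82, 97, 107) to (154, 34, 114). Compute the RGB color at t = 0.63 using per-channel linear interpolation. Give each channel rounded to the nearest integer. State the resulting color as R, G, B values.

(127, 57, 111)

R = 82 + 0.63 × (154 − 82) = 82 + 0.63 × 72 = 127.36 → 127
G = 97 + 0.63 × (34 − 97) = 97 + 0.63 × -63 = 57.31 → 57
B = 107 + 0.63 × (114 − 107) = 107 + 0.63 × 7 = 111.41 → 111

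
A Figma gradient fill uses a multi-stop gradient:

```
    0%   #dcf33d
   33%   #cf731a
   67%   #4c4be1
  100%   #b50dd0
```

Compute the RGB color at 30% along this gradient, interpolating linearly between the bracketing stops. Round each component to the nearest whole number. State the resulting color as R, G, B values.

30% lies between the 0% and 33% stops, so the local fraction is t = (30 − 0)/(33 − 0) = 30/33 ≈ 0.9091.
#dcf33d → (220, 243, 61); #cf731a → (207, 115, 26).
R = 220 + 0.9091 × (207 − 220) = 208.182 → 208
G = 243 + 0.9091 × (115 − 243) = 126.635 → 127
B = 61 + 0.9091 × (26 − 61) = 29.181 → 29

(208, 127, 29)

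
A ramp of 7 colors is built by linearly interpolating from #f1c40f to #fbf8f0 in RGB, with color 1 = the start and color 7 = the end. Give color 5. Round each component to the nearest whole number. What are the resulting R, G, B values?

With 7 swatches and endpoints inclusive, swatch 5 sits at t = (5 − 1)/(7 − 1) = 4/6 ≈ 0.6667.
#f1c40f → (241, 196, 15); #fbf8f0 → (251, 248, 240).
R = 241 + 0.6667 × (251 − 241) = 247.667 → 248
G = 196 + 0.6667 × (248 − 196) = 230.668 → 231
B = 15 + 0.6667 × (240 − 15) = 165.007 → 165

(248, 231, 165)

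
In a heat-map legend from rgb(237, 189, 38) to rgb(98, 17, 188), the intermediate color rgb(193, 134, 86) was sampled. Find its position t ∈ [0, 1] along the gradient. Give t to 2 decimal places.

Invert the lerp on the G channel (largest span, 172): t = (134 − 189) / (17 − 189) = -55/-172 = 0.31977.
Check on R: (193 − 237)/(98 − 237) = 0.3165 ✓

0.32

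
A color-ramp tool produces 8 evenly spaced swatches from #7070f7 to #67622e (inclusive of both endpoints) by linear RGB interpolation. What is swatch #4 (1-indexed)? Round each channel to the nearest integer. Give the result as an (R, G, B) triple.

(108, 106, 161)

With 8 swatches and endpoints inclusive, swatch 4 sits at t = (4 − 1)/(8 − 1) = 3/7 ≈ 0.4286.
#7070f7 → (112, 112, 247); #67622e → (103, 98, 46).
R = 112 + 0.4286 × (103 − 112) = 108.143 → 108
G = 112 + 0.4286 × (98 − 112) = 106 → 106
B = 247 + 0.4286 × (46 − 247) = 160.851 → 161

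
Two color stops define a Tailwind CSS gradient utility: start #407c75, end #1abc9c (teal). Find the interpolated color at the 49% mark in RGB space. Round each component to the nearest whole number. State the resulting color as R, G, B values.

(45, 155, 136)

#407c75 → (64, 124, 117); #1abc9c → (26, 188, 156).
49% corresponds to t = 0.49.
R = 64 + 0.49 × (26 − 64) = 64 + 0.49 × -38 = 45.38 → 45
G = 124 + 0.49 × (188 − 124) = 124 + 0.49 × 64 = 155.36 → 155
B = 117 + 0.49 × (156 − 117) = 117 + 0.49 × 39 = 136.11 → 136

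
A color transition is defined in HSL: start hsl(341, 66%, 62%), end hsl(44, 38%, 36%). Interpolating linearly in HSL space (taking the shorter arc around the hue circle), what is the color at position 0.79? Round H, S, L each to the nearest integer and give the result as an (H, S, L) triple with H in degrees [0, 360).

Hue: 44 − 341 = -297°, but |-297| > 180 so the shorter arc goes the other way: Δh = -297 + 360 = 63°.
H = 341 + 0.79 × (63) = 390.77 → 391 → 391 mod 360 = 31°
S = 66 + 0.79 × (38 − 66) = 43.88 → 44%
L = 62 + 0.79 × (36 − 62) = 41.46 → 41%

(31, 44, 41)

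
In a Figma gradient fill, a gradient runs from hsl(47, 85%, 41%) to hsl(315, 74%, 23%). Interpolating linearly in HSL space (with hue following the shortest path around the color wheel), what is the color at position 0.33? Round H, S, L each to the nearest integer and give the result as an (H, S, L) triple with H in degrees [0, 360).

Hue: 315 − 47 = 268°, but |268| > 180 so the shorter arc goes the other way: Δh = 268 − 360 = -92°.
H = 47 + 0.33 × (-92) = 16.64 → 17°
S = 85 + 0.33 × (74 − 85) = 81.37 → 81%
L = 41 + 0.33 × (23 − 41) = 35.06 → 35%

(17, 81, 35)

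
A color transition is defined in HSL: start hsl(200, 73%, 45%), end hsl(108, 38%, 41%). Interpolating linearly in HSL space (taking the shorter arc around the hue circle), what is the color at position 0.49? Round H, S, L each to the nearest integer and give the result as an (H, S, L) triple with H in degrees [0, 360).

(155, 56, 43)

Hue arc: Δh = 108 − 200 = -92° (|Δh| ≤ 180, already the shorter path).
H = 200 + 0.49 × (-92) = 154.92 → 155°
S = 73 + 0.49 × (38 − 73) = 55.85 → 56%
L = 45 + 0.49 × (41 − 45) = 43.04 → 43%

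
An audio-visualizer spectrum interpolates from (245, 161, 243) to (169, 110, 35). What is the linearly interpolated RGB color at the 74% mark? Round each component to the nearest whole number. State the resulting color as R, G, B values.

74% corresponds to t = 0.74.
R = 245 + 0.74 × (169 − 245) = 245 + 0.74 × -76 = 188.76 → 189
G = 161 + 0.74 × (110 − 161) = 161 + 0.74 × -51 = 123.26 → 123
B = 243 + 0.74 × (35 − 243) = 243 + 0.74 × -208 = 89.08 → 89

(189, 123, 89)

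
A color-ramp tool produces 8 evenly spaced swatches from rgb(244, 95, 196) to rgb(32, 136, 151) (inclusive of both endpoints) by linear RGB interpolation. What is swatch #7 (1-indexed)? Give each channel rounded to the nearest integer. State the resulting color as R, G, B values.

With 8 swatches and endpoints inclusive, swatch 7 sits at t = (7 − 1)/(8 − 1) = 6/7 ≈ 0.8571.
R = 244 + 0.8571 × (32 − 244) = 62.295 → 62
G = 95 + 0.8571 × (136 − 95) = 130.141 → 130
B = 196 + 0.8571 × (151 − 196) = 157.43 → 157

(62, 130, 157)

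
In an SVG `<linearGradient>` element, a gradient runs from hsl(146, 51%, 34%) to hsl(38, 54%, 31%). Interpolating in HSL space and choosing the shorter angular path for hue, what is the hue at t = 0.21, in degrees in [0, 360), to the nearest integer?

Hue arc: Δh = 38 − 146 = -108° (|Δh| ≤ 180, already the shorter path).
H = 146 + 0.21 × (-108) = 123.32 → 123°

123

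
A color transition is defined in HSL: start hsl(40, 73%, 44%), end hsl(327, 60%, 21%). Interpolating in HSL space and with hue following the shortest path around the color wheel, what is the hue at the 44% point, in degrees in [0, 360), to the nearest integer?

Hue: 327 − 40 = 287°, but |287| > 180 so the shorter arc goes the other way: Δh = 287 − 360 = -73°.
H = 40 + 0.44 × (-73) = 7.88 → 8°

8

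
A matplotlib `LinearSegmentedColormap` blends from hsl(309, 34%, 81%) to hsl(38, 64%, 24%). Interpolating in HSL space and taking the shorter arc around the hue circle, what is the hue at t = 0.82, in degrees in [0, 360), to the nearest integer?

22

Hue: 38 − 309 = -271°, but |-271| > 180 so the shorter arc goes the other way: Δh = -271 + 360 = 89°.
H = 309 + 0.82 × (89) = 381.98 → 382 → 382 mod 360 = 22°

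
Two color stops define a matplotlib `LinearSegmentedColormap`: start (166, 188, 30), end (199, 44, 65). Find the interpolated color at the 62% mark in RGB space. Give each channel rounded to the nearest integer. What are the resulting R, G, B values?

(186, 99, 52)

62% corresponds to t = 0.62.
R = 166 + 0.62 × (199 − 166) = 166 + 0.62 × 33 = 186.46 → 186
G = 188 + 0.62 × (44 − 188) = 188 + 0.62 × -144 = 98.72 → 99
B = 30 + 0.62 × (65 − 30) = 30 + 0.62 × 35 = 51.7 → 52
So the blended color is (186, 99, 52), about #ba6334.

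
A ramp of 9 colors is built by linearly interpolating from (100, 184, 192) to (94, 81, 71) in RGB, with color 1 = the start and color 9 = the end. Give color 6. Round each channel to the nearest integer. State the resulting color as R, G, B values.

(96, 120, 116)

With 9 swatches and endpoints inclusive, swatch 6 sits at t = (6 − 1)/(9 − 1) = 5/8 ≈ 0.625.
R = 100 + 0.625 × (94 − 100) = 96.25 → 96
G = 184 + 0.625 × (81 − 184) = 119.625 → 120
B = 192 + 0.625 × (71 − 192) = 116.375 → 116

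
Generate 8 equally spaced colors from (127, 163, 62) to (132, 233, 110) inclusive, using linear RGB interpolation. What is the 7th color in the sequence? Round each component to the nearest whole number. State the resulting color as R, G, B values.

With 8 swatches and endpoints inclusive, swatch 7 sits at t = (7 − 1)/(8 − 1) = 6/7 ≈ 0.8571.
R = 127 + 0.8571 × (132 − 127) = 131.286 → 131
G = 163 + 0.8571 × (233 − 163) = 222.997 → 223
B = 62 + 0.8571 × (110 − 62) = 103.141 → 103

(131, 223, 103)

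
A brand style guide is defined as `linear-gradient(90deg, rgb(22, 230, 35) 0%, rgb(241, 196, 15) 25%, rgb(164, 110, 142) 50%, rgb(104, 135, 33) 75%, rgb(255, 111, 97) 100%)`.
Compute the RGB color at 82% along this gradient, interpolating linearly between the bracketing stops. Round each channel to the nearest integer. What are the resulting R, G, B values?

82% lies between the 75% and 100% stops, so the local fraction is t = (82 − 75)/(100 − 75) = 7/25 ≈ 0.28.
R = 104 + 0.28 × (255 − 104) = 146.28 → 146
G = 135 + 0.28 × (111 − 135) = 128.28 → 128
B = 33 + 0.28 × (97 − 33) = 50.92 → 51

(146, 128, 51)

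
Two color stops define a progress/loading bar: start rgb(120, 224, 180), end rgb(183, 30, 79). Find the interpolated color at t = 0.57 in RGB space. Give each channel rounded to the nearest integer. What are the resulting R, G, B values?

(156, 113, 122)

R = 120 + 0.57 × (183 − 120) = 120 + 0.57 × 63 = 155.91 → 156
G = 224 + 0.57 × (30 − 224) = 224 + 0.57 × -194 = 113.42 → 113
B = 180 + 0.57 × (79 − 180) = 180 + 0.57 × -101 = 122.43 → 122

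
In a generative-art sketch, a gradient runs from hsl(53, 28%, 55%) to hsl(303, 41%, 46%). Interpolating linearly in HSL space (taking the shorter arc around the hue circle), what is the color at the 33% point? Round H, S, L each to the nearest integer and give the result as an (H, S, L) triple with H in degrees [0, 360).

Hue: 303 − 53 = 250°, but |250| > 180 so the shorter arc goes the other way: Δh = 250 − 360 = -110°.
H = 53 + 0.33 × (-110) = 16.7 → 17°
S = 28 + 0.33 × (41 − 28) = 32.29 → 32%
L = 55 + 0.33 × (46 − 55) = 52.03 → 52%

(17, 32, 52)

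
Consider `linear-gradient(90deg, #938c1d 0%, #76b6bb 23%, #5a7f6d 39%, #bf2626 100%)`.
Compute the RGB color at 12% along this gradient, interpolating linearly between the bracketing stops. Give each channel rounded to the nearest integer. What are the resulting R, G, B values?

12% lies between the 0% and 23% stops, so the local fraction is t = (12 − 0)/(23 − 0) = 12/23 ≈ 0.5217.
#938c1d → (147, 140, 29); #76b6bb → (118, 182, 187).
R = 147 + 0.5217 × (118 − 147) = 131.871 → 132
G = 140 + 0.5217 × (182 − 140) = 161.911 → 162
B = 29 + 0.5217 × (187 − 29) = 111.429 → 111

(132, 162, 111)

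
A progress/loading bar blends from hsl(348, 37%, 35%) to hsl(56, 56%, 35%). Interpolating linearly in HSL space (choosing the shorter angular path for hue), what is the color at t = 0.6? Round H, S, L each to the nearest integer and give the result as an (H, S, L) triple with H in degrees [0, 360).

Hue: 56 − 348 = -292°, but |-292| > 180 so the shorter arc goes the other way: Δh = -292 + 360 = 68°.
H = 348 + 0.6 × (68) = 388.8 → 389 → 389 mod 360 = 29°
S = 37 + 0.6 × (56 − 37) = 48.4 → 48%
L = 35 + 0.6 × (35 − 35) = 35 → 35%

(29, 48, 35)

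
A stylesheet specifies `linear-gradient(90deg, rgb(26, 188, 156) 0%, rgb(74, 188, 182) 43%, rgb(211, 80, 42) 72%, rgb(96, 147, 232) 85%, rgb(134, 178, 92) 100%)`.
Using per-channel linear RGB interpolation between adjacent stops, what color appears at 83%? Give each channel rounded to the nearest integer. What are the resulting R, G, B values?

(114, 137, 203)

83% lies between the 72% and 85% stops, so the local fraction is t = (83 − 72)/(85 − 72) = 11/13 ≈ 0.8462.
R = 211 + 0.8462 × (96 − 211) = 113.687 → 114
G = 80 + 0.8462 × (147 − 80) = 136.695 → 137
B = 42 + 0.8462 × (232 − 42) = 202.778 → 203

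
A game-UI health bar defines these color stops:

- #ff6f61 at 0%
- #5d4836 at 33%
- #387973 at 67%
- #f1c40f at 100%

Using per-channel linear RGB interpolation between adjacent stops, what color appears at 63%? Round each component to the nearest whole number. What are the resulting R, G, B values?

(60, 115, 108)

63% lies between the 33% and 67% stops, so the local fraction is t = (63 − 33)/(67 − 33) = 30/34 ≈ 0.8824.
#5d4836 → (93, 72, 54); #387973 → (56, 121, 115).
R = 93 + 0.8824 × (56 − 93) = 60.351 → 60
G = 72 + 0.8824 × (121 − 72) = 115.238 → 115
B = 54 + 0.8824 × (115 − 54) = 107.826 → 108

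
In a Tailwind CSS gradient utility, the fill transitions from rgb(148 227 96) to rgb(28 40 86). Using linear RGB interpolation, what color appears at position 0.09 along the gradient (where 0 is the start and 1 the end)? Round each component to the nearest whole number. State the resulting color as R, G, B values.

R = 148 + 0.09 × (28 − 148) = 148 + 0.09 × -120 = 137.2 → 137
G = 227 + 0.09 × (40 − 227) = 227 + 0.09 × -187 = 210.17 → 210
B = 96 + 0.09 × (86 − 96) = 96 + 0.09 × -10 = 95.1 → 95

(137, 210, 95)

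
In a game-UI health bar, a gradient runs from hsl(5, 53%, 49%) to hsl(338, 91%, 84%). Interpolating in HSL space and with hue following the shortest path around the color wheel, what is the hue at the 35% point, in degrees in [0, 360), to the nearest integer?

Hue: 338 − 5 = 333°, but |333| > 180 so the shorter arc goes the other way: Δh = 333 − 360 = -27°.
H = 5 + 0.35 × (-27) = -4.45 → -4 → -4 mod 360 = 356°

356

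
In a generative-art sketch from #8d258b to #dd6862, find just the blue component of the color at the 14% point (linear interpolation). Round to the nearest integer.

B₁ = 139 (from #8d258b), B₂ = 98 (from #dd6862).
B = 139 + 0.14 × (98 − 139) = 133.26 → 133

133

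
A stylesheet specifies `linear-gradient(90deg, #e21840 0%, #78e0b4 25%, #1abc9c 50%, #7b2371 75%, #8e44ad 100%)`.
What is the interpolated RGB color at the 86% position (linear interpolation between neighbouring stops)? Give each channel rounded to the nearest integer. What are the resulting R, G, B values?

(131, 50, 139)

86% lies between the 75% and 100% stops, so the local fraction is t = (86 − 75)/(100 − 75) = 11/25 ≈ 0.44.
#7b2371 → (123, 35, 113); #8e44ad → (142, 68, 173).
R = 123 + 0.44 × (142 − 123) = 131.36 → 131
G = 35 + 0.44 × (68 − 35) = 49.52 → 50
B = 113 + 0.44 × (173 − 113) = 139.4 → 139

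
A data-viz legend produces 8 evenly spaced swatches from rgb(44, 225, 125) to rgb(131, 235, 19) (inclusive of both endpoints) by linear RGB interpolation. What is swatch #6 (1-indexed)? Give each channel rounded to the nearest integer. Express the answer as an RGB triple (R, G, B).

(106, 232, 49)

With 8 swatches and endpoints inclusive, swatch 6 sits at t = (6 − 1)/(8 − 1) = 5/7 ≈ 0.7143.
R = 44 + 0.7143 × (131 − 44) = 106.144 → 106
G = 225 + 0.7143 × (235 − 225) = 232.143 → 232
B = 125 + 0.7143 × (19 − 125) = 49.284 → 49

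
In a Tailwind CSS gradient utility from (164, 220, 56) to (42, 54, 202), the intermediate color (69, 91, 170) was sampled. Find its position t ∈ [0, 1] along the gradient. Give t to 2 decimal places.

0.78

Invert the lerp on the G channel (largest span, 166): t = (91 − 220) / (54 − 220) = -129/-166 = 0.77711.
Check on R: (69 − 164)/(42 − 164) = 0.7787 ✓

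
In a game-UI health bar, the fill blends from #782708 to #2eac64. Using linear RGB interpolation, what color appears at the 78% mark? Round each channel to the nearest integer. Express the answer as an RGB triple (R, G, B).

#782708 → (120, 39, 8); #2eac64 → (46, 172, 100).
78% corresponds to t = 0.78.
R = 120 + 0.78 × (46 − 120) = 120 + 0.78 × -74 = 62.28 → 62
G = 39 + 0.78 × (172 − 39) = 39 + 0.78 × 133 = 142.74 → 143
B = 8 + 0.78 × (100 − 8) = 8 + 0.78 × 92 = 79.76 → 80
So the blended color is (62, 143, 80), about #3e8f50.

(62, 143, 80)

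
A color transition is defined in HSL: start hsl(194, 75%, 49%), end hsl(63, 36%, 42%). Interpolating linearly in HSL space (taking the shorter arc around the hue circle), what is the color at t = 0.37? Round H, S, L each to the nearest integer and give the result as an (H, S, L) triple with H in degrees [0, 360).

(146, 61, 46)

Hue arc: Δh = 63 − 194 = -131° (|Δh| ≤ 180, already the shorter path).
H = 194 + 0.37 × (-131) = 145.53 → 146°
S = 75 + 0.37 × (36 − 75) = 60.57 → 61%
L = 49 + 0.37 × (42 − 49) = 46.41 → 46%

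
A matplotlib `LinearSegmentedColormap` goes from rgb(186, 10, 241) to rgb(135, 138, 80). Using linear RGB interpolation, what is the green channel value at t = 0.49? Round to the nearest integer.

73

G = 10 + 0.49 × (138 − 10) = 72.72 → 73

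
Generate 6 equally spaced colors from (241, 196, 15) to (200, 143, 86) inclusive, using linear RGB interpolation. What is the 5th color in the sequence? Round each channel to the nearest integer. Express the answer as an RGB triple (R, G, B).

With 6 swatches and endpoints inclusive, swatch 5 sits at t = (5 − 1)/(6 − 1) = 4/5 ≈ 0.8.
R = 241 + 0.8 × (200 − 241) = 208.2 → 208
G = 196 + 0.8 × (143 − 196) = 153.6 → 154
B = 15 + 0.8 × (86 − 15) = 71.8 → 72

(208, 154, 72)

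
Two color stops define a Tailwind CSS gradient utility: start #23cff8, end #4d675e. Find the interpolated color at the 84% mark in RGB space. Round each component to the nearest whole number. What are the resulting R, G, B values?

#23cff8 → (35, 207, 248); #4d675e → (77, 103, 94).
84% corresponds to t = 0.84.
R = 35 + 0.84 × (77 − 35) = 35 + 0.84 × 42 = 70.28 → 70
G = 207 + 0.84 × (103 − 207) = 207 + 0.84 × -104 = 119.64 → 120
B = 248 + 0.84 × (94 − 248) = 248 + 0.84 × -154 = 118.64 → 119

(70, 120, 119)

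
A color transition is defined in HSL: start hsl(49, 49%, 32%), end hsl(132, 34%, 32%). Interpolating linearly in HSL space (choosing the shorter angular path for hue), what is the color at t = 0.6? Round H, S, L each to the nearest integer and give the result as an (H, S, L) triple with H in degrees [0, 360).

Hue arc: Δh = 132 − 49 = 83° (|Δh| ≤ 180, already the shorter path).
H = 49 + 0.6 × (83) = 98.8 → 99°
S = 49 + 0.6 × (34 − 49) = 40 → 40%
L = 32 + 0.6 × (32 − 32) = 32 → 32%

(99, 40, 32)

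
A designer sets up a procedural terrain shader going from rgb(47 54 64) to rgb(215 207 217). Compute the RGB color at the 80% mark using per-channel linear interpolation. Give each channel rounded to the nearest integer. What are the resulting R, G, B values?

80% corresponds to t = 0.8.
R = 47 + 0.8 × (215 − 47) = 47 + 0.8 × 168 = 181.4 → 181
G = 54 + 0.8 × (207 − 54) = 54 + 0.8 × 153 = 176.4 → 176
B = 64 + 0.8 × (217 − 64) = 64 + 0.8 × 153 = 186.4 → 186
So the blended color is (181, 176, 186), about #b5b0ba.

(181, 176, 186)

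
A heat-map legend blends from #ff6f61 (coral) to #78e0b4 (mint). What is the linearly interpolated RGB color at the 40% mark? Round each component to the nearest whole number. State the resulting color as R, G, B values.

#ff6f61 → (255, 111, 97); #78e0b4 → (120, 224, 180).
40% corresponds to t = 0.4.
R = 255 + 0.4 × (120 − 255) = 255 + 0.4 × -135 = 201 → 201
G = 111 + 0.4 × (224 − 111) = 111 + 0.4 × 113 = 156.2 → 156
B = 97 + 0.4 × (180 − 97) = 97 + 0.4 × 83 = 130.2 → 130

(201, 156, 130)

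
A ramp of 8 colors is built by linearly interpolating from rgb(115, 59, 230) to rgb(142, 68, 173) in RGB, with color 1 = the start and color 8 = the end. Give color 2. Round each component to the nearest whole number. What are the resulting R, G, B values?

(119, 60, 222)

With 8 swatches and endpoints inclusive, swatch 2 sits at t = (2 − 1)/(8 − 1) = 1/7 ≈ 0.1429.
R = 115 + 0.1429 × (142 − 115) = 118.858 → 119
G = 59 + 0.1429 × (68 − 59) = 60.286 → 60
B = 230 + 0.1429 × (173 − 230) = 221.855 → 222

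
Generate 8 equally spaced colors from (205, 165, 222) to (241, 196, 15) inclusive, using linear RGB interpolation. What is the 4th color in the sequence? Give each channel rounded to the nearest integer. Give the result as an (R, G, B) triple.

(220, 178, 133)

With 8 swatches and endpoints inclusive, swatch 4 sits at t = (4 − 1)/(8 − 1) = 3/7 ≈ 0.4286.
R = 205 + 0.4286 × (241 − 205) = 220.43 → 220
G = 165 + 0.4286 × (196 − 165) = 178.287 → 178
B = 222 + 0.4286 × (15 − 222) = 133.28 → 133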